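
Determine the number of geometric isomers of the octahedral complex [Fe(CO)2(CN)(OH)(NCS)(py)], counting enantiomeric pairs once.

9

The six octahedral sites form three mutually perpendicular trans pairs.
Systematic enumeration (placing each ligand type in turn and discarding arrangements equivalent by rotation or reflection) gives 9 geometric isomers.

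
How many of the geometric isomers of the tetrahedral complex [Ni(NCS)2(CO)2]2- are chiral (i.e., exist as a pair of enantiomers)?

All four vertices of a tetrahedron are equivalent and mutually adjacent, so cis/trans isomerism cannot arise.
Only one geometric arrangement is possible.

0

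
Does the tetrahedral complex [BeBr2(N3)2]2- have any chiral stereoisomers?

no

All four vertices of a tetrahedron are equivalent and mutually adjacent, so cis/trans isomerism cannot arise.
Only one geometric arrangement is possible.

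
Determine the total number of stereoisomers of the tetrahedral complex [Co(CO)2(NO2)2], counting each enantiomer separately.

1

In a tetrahedral complex all four positions are equivalent and every pair of ligands is adjacent — there is no cis/trans distinction.
Only one geometric arrangement is possible.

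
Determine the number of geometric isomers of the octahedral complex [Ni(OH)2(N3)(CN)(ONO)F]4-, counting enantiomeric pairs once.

9

The six octahedral sites form three mutually perpendicular trans pairs.
Systematic enumeration (placing each ligand type in turn and discarding arrangements equivalent by rotation or reflection) gives 9 geometric isomers.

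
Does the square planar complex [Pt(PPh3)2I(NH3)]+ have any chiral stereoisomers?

In a square planar complex each vertex has one trans partner and two cis neighbours.
The distinct arrangements are (2 in all): PPh3 cis; PPh3 trans.
Each arrangement has an internal mirror plane or centre of symmetry, so none is chiral.

no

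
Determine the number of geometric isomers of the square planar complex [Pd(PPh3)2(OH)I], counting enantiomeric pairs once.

2

In a square planar complex each vertex has one trans partner and two cis neighbours.
Working through the distinct placements yields 2 geometric isomers: PPh3 cis; PPh3 trans.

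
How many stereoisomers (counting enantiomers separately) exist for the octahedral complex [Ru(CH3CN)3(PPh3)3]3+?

2

An octahedron has six vertices in three trans pairs; every non-trans pair is cis.
Systematic placement gives 2 geometric isomers: CH3CN mer; CH3CN fac.
Each arrangement has an internal mirror plane or centre of symmetry, so none is chiral.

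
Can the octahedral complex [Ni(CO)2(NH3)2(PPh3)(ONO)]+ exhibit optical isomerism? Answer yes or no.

There are 6 geometric isomers: CO trans, NH3 trans; CO trans, NH3 cis; CO cis, NH3 cis (3 arrangements, 2 chiral); CO cis, NH3 trans.
Of these, 2 lack any improper symmetry element and so occur as enantiomeric pairs, giving 6 + 2 = 8 stereoisomers in total.

yes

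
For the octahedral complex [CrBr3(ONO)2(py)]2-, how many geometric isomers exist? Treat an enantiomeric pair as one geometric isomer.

3

In an octahedral complex each vertex has one trans partner and four cis neighbours.
Systematic placement gives 3 geometric isomers: Br mer, ONO cis; Br mer, ONO trans; Br fac, ONO cis.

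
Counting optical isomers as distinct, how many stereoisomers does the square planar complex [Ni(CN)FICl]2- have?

A square has two trans pairs of vertices; adjacent vertices are cis.
Working through the distinct placements yields 3 geometric isomers: (CN/F trans, Cl/I trans); (CN/I trans, Cl/F trans); (CN/Cl trans, F/I trans).
Each arrangement has an internal mirror plane or centre of symmetry, so none is chiral.

3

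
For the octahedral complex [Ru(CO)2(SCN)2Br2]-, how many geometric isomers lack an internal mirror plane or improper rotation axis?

1

An octahedron has six vertices in three trans pairs; every non-trans pair is cis.
The distinct arrangements are (5 in all): CO trans, SCN trans, Br trans; CO cis, SCN cis, Br trans; CO cis, SCN trans, Br cis; CO cis, SCN cis, Br cis (chiral); CO trans, SCN cis, Br cis.
One of these lacks any improper symmetry element and so occurs as an enantiomeric pair, giving 5 + 1 = 6 stereoisomers in total.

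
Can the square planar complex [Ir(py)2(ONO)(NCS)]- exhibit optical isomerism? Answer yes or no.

A square has two trans pairs of vertices; adjacent vertices are cis.
Systematic placement gives 2 geometric isomers: py cis; py trans.
Each arrangement has an internal mirror plane or centre of symmetry, so none is chiral.

no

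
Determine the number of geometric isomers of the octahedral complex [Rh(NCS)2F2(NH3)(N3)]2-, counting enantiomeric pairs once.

6

In an octahedral complex each vertex has one trans partner and four cis neighbours.
Systematic placement gives 6 geometric isomers: NCS cis, F trans; NCS trans, F trans; NCS cis, F cis (3 arrangements, 2 chiral); NCS trans, F cis.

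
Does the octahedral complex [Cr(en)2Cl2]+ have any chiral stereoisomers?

The six octahedral sites form three mutually perpendicular trans pairs.
Each en is bidentate and must span two cis positions.
Working through the distinct placements yields 2 geometric isomers: Cl trans; Cl cis (chiral).
One of these lacks any improper symmetry element and so occurs as an enantiomeric pair, giving 2 + 1 = 3 stereoisomers in total.

yes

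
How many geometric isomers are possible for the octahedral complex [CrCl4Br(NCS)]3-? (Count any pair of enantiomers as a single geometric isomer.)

2

Working through the distinct placements yields 2 geometric isomers: Br and NCS mutually cis; Br and NCS mutually trans.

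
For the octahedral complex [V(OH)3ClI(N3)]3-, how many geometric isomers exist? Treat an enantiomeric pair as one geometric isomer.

4

An octahedron has six vertices in three trans pairs; every non-trans pair is cis.
There are 4 geometric isomers: OH mer (3 arrangements); OH fac (chiral).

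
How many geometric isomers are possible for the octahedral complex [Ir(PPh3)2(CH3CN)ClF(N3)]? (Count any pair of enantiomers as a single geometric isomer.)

An octahedron has six vertices in three trans pairs; every non-trans pair is cis.
Exhaustive case analysis gives 9 geometric isomers.

9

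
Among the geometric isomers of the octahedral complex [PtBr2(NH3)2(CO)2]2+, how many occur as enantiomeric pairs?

An octahedron has six vertices in three trans pairs; every non-trans pair is cis.
Working through the distinct placements yields 5 geometric isomers: Br trans, NH3 trans, CO trans; Br trans, NH3 cis, CO cis; Br cis, NH3 trans, CO cis; Br cis, NH3 cis, CO cis (chiral); Br cis, NH3 cis, CO trans.
One of these lacks any improper symmetry element and so occurs as an enantiomeric pair, giving 5 + 1 = 6 stereoisomers in total.

1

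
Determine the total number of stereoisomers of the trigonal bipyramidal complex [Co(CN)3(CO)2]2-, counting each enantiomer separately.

In a trigonal bipyramid the two axial positions differ from the three equatorial ones.
The distinct arrangements are (3 in all): CO both equatorial; CO one axial, one equatorial; CO both axial.
Each arrangement has an internal mirror plane or centre of symmetry, so none is chiral.

3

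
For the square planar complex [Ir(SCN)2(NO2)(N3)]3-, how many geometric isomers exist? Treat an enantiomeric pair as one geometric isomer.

2

In a square planar complex each vertex has one trans partner and two cis neighbours.
There are 2 geometric isomers: SCN cis; SCN trans.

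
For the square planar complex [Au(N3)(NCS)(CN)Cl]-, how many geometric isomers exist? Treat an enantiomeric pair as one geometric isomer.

3

The distinct arrangements are (3 in all): (CN/N3 trans, Cl/NCS trans); (CN/NCS trans, Cl/N3 trans); (CN/Cl trans, N3/NCS trans).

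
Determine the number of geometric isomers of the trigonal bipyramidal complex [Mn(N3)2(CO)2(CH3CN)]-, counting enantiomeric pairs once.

5

Placing the ligands in turn and identifying arrangements related by rotation or reflection leaves 5 distinct geometric isomers.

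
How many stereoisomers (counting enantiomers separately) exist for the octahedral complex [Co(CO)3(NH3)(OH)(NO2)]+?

An octahedron has six vertices in three trans pairs; every non-trans pair is cis.
The distinct arrangements are (4 in all): CO mer (3 arrangements); CO fac (chiral).
One of these lacks any improper symmetry element and so occurs as an enantiomeric pair, giving 4 + 1 = 5 stereoisomers in total.

5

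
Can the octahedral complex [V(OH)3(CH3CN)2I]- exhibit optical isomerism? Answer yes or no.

In an octahedral complex each vertex has one trans partner and four cis neighbours.
Systematic placement gives 3 geometric isomers: OH mer, CH3CN trans; OH mer, CH3CN cis; OH fac, CH3CN cis.
Each arrangement has an internal mirror plane or centre of symmetry, so none is chiral.

no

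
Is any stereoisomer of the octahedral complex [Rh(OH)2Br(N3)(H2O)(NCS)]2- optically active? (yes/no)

yes

An octahedron has six vertices in three trans pairs; every non-trans pair is cis.
Placing the ligands in turn and identifying arrangements related by rotation or reflection leaves 9 distinct geometric isomers.
Of these, 6 lack any improper symmetry element and so occur as enantiomeric pairs, giving 9 + 6 = 15 stereoisomers in total.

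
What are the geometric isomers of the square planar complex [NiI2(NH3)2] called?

cis and trans

A square has two trans pairs of vertices; adjacent vertices are cis.
The distinct arrangements are (2 in all): I cis; I trans.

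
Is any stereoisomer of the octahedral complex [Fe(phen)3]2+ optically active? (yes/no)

yes

Each phen is bidentate and must span two cis positions.
Only one geometric arrangement is possible; it has no improper symmetry element, so it exists as a pair of enantiomers (2 stereoisomers).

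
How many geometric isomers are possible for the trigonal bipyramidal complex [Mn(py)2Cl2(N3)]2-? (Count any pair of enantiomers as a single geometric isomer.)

In a trigonal bipyramid the two axial positions differ from the three equatorial ones.
Systematic enumeration (placing each ligand type in turn and discarding arrangements equivalent by rotation or reflection) gives 5 geometric isomers.

5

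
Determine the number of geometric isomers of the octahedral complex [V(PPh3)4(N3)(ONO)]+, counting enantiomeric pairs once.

The six octahedral sites form three mutually perpendicular trans pairs.
Systematic placement gives 2 geometric isomers: N3 and ONO mutually trans; N3 and ONO mutually cis.

2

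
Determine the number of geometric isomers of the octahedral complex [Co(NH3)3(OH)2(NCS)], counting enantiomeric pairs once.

3

An octahedron has six vertices in three trans pairs; every non-trans pair is cis.
Working through the distinct placements yields 3 geometric isomers: NH3 mer, OH trans; NH3 fac, OH cis; NH3 mer, OH cis.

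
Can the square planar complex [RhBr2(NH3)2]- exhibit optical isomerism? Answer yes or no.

In a square planar complex each vertex has one trans partner and two cis neighbours.
The distinct arrangements are (2 in all): Br cis; Br trans.
Each arrangement has an internal mirror plane or centre of symmetry, so none is chiral.

no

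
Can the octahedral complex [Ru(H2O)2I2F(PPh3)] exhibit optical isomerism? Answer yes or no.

There are 6 geometric isomers: H2O cis, I cis (3 arrangements, 2 chiral); H2O cis, I trans; H2O trans, I cis; H2O trans, I trans.
Of these, 2 lack any improper symmetry element and so occur as enantiomeric pairs, giving 6 + 2 = 8 stereoisomers in total.

yes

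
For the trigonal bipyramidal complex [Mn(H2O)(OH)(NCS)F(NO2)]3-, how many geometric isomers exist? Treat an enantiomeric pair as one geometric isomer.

Systematic enumeration (placing each ligand type in turn and discarding arrangements equivalent by rotation or reflection) gives 10 geometric isomers.

10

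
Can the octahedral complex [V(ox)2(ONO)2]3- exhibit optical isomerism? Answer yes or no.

yes

Each ox is bidentate and must span two cis positions.
The distinct arrangements are (2 in all): ONO trans; ONO cis (chiral).
One of these lacks any improper symmetry element and so occurs as an enantiomeric pair, giving 2 + 1 = 3 stereoisomers in total.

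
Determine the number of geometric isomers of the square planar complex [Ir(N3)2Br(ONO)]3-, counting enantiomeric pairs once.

2

In a square planar complex each vertex has one trans partner and two cis neighbours.
Systematic placement gives 2 geometric isomers: N3 cis; N3 trans.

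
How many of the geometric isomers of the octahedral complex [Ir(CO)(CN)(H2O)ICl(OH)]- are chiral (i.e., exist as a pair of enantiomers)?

The six octahedral sites form three mutually perpendicular trans pairs.
Systematic enumeration (placing each ligand type in turn and discarding arrangements equivalent by rotation or reflection) gives 15 geometric isomers.
Of these, 15 lack any improper symmetry element and so occur as enantiomeric pairs, giving 15 + 15 = 30 stereoisomers in total.

15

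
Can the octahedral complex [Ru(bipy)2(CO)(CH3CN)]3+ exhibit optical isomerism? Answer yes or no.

yes

The six octahedral sites form three mutually perpendicular trans pairs.
Each bipy is bidentate and must span two cis positions.
Systematic placement gives 2 geometric isomers: CO and CH3CN mutually trans; CO and CH3CN mutually cis (chiral).
One of these lacks any improper symmetry element and so occurs as an enantiomeric pair, giving 2 + 1 = 3 stereoisomers in total.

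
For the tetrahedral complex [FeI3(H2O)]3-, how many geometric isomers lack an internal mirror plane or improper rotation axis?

Only one geometric arrangement is possible.

0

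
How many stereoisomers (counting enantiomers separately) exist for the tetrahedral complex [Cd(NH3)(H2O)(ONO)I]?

All four vertices of a tetrahedron are equivalent and mutually adjacent, so cis/trans isomerism cannot arise.
Only one geometric arrangement is possible; it has no improper symmetry element, so it exists as a pair of enantiomers (2 stereoisomers).

2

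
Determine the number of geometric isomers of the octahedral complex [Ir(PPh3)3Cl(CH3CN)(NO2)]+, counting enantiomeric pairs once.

The six octahedral sites form three mutually perpendicular trans pairs.
There are 4 geometric isomers: PPh3 mer (3 arrangements); PPh3 fac (chiral).

4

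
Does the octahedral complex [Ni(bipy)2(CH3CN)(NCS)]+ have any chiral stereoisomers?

An octahedron has six vertices in three trans pairs; every non-trans pair is cis.
Each bipy is bidentate and must span two cis positions.
Working through the distinct placements yields 2 geometric isomers: CH3CN and NCS mutually trans; CH3CN and NCS mutually cis (chiral).
One of these lacks any improper symmetry element and so occurs as an enantiomeric pair, giving 2 + 1 = 3 stereoisomers in total.

yes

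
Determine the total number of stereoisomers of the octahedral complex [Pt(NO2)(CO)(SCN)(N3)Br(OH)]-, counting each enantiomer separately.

30

The six octahedral sites form three mutually perpendicular trans pairs.
Exhaustive case analysis gives 15 geometric isomers.
Of these, 15 lack any improper symmetry element and so occur as enantiomeric pairs, giving 15 + 15 = 30 stereoisomers in total.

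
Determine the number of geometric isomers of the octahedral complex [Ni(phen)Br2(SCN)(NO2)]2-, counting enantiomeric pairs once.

Each phen is bidentate and must span two cis positions.
Working through the distinct placements yields 4 geometric isomers: Br trans; Br cis (3 arrangements, 2 chiral).

4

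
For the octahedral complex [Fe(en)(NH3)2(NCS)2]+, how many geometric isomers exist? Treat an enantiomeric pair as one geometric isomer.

3

In an octahedral complex each vertex has one trans partner and four cis neighbours.
Each en is bidentate and must span two cis positions.
There are 3 geometric isomers: NH3 cis, NCS trans; NH3 cis, NCS cis (chiral); NH3 trans, NCS cis.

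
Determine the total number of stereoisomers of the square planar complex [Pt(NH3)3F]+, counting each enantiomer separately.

In a square planar complex each vertex has one trans partner and two cis neighbours.
Only one geometric arrangement is possible.

1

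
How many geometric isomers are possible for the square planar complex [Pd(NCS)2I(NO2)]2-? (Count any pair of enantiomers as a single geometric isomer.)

A square has two trans pairs of vertices; adjacent vertices are cis.
There are 2 geometric isomers: NCS cis; NCS trans.

2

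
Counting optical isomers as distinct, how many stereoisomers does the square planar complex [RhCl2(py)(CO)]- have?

In a square planar complex each vertex has one trans partner and two cis neighbours.
Systematic placement gives 2 geometric isomers: Cl cis; Cl trans.
Each arrangement has an internal mirror plane or centre of symmetry, so none is chiral.

2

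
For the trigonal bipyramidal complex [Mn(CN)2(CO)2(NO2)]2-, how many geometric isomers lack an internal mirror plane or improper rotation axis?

A trigonal bipyramid has two axial and three equatorial sites, which are chemically inequivalent.
Systematic enumeration (placing each ligand type in turn and discarding arrangements equivalent by rotation or reflection) gives 5 geometric isomers.
One of these lacks any improper symmetry element and so occurs as an enantiomeric pair, giving 5 + 1 = 6 stereoisomers in total.

1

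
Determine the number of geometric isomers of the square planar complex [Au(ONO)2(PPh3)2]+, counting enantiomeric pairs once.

A square has two trans pairs of vertices; adjacent vertices are cis.
Working through the distinct placements yields 2 geometric isomers: ONO cis; ONO trans.

2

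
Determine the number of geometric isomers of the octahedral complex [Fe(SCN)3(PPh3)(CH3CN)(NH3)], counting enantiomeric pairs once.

4

There are 4 geometric isomers: SCN mer (3 arrangements); SCN fac (chiral).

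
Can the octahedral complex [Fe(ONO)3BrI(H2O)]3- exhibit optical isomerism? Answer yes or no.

yes

The six octahedral sites form three mutually perpendicular trans pairs.
Working through the distinct placements yields 4 geometric isomers: ONO mer (3 arrangements); ONO fac (chiral).
One of these lacks any improper symmetry element and so occurs as an enantiomeric pair, giving 4 + 1 = 5 stereoisomers in total.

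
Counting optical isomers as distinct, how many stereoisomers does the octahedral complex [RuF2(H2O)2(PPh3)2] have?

6

In an octahedral complex each vertex has one trans partner and four cis neighbours.
There are 5 geometric isomers: F trans, H2O trans, PPh3 trans; F trans, H2O cis, PPh3 cis; F cis, H2O cis, PPh3 trans; F cis, H2O cis, PPh3 cis (chiral); F cis, H2O trans, PPh3 cis.
One of these lacks any improper symmetry element and so occurs as an enantiomeric pair, giving 5 + 1 = 6 stereoisomers in total.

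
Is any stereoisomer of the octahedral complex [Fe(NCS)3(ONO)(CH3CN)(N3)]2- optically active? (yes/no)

yes

Working through the distinct placements yields 4 geometric isomers: NCS mer (3 arrangements); NCS fac (chiral).
One of these lacks any improper symmetry element and so occurs as an enantiomeric pair, giving 4 + 1 = 5 stereoisomers in total.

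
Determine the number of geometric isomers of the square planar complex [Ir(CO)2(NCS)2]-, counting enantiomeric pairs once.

2

There are 2 geometric isomers: CO cis; CO trans.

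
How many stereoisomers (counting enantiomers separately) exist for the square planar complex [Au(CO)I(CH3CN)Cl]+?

3

In a square planar complex each vertex has one trans partner and two cis neighbours.
The distinct arrangements are (3 in all): (CH3CN/Cl trans, CO/I trans); (CH3CN/I trans, CO/Cl trans); (CH3CN/CO trans, Cl/I trans).
Each arrangement has an internal mirror plane or centre of symmetry, so none is chiral.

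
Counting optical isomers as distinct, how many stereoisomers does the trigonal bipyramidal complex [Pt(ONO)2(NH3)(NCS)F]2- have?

In a trigonal bipyramid the two axial positions differ from the three equatorial ones.
Systematic enumeration (placing each ligand type in turn and discarding arrangements equivalent by rotation or reflection) gives 7 geometric isomers.
Of these, 3 lack any improper symmetry element and so occur as enantiomeric pairs, giving 7 + 3 = 10 stereoisomers in total.

10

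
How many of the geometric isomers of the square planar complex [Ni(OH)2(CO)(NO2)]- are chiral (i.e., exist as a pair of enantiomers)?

0

The distinct arrangements are (2 in all): OH cis; OH trans.
Each arrangement has an internal mirror plane or centre of symmetry, so none is chiral.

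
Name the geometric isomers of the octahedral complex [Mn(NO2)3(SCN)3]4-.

In an octahedral complex each vertex has one trans partner and four cis neighbours.
There are 2 geometric isomers: NO2 mer; NO2 fac.

fac and mer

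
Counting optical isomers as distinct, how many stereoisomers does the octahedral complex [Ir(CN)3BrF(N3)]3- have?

5

The six octahedral sites form three mutually perpendicular trans pairs.
Systematic placement gives 4 geometric isomers: CN mer (3 arrangements); CN fac (chiral).
One of these lacks any improper symmetry element and so occurs as an enantiomeric pair, giving 4 + 1 = 5 stereoisomers in total.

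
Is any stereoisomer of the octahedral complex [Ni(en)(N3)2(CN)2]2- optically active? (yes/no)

Each en is bidentate and must span two cis positions.
The distinct arrangements are (3 in all): N3 cis, CN trans; N3 cis, CN cis (chiral); N3 trans, CN cis.
One of these lacks any improper symmetry element and so occurs as an enantiomeric pair, giving 3 + 1 = 4 stereoisomers in total.

yes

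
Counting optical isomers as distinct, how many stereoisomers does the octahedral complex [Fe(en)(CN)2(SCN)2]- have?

The six octahedral sites form three mutually perpendicular trans pairs.
Each en is bidentate and must span two cis positions.
The distinct arrangements are (3 in all): CN trans, SCN cis; CN cis, SCN cis (chiral); CN cis, SCN trans.
One of these lacks any improper symmetry element and so occurs as an enantiomeric pair, giving 3 + 1 = 4 stereoisomers in total.

4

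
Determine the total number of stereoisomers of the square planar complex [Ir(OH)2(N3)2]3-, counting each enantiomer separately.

2

In a square planar complex each vertex has one trans partner and two cis neighbours.
Working through the distinct placements yields 2 geometric isomers: OH cis; OH trans.
Each arrangement has an internal mirror plane or centre of symmetry, so none is chiral.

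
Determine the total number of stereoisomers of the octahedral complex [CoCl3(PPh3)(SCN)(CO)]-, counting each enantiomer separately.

An octahedron has six vertices in three trans pairs; every non-trans pair is cis.
There are 4 geometric isomers: Cl mer (3 arrangements); Cl fac (chiral).
One of these lacks any improper symmetry element and so occurs as an enantiomeric pair, giving 4 + 1 = 5 stereoisomers in total.

5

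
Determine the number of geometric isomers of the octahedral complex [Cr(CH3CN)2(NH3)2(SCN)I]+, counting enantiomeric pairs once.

6

In an octahedral complex each vertex has one trans partner and four cis neighbours.
The distinct arrangements are (6 in all): CH3CN trans, NH3 cis; CH3CN trans, NH3 trans; CH3CN cis, NH3 cis (3 arrangements, 2 chiral); CH3CN cis, NH3 trans.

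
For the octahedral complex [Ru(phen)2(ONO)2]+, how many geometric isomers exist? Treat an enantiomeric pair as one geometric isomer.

The six octahedral sites form three mutually perpendicular trans pairs.
Each phen is bidentate and must span two cis positions.
Systematic placement gives 2 geometric isomers: ONO trans; ONO cis (chiral).

2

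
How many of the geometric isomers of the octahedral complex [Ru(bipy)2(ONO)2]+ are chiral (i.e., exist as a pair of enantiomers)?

1

An octahedron has six vertices in three trans pairs; every non-trans pair is cis.
Each bipy is bidentate and must span two cis positions.
Systematic placement gives 2 geometric isomers: ONO trans; ONO cis (chiral).
One of these lacks any improper symmetry element and so occurs as an enantiomeric pair, giving 2 + 1 = 3 stereoisomers in total.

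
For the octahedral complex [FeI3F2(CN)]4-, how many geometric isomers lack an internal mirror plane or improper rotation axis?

0

There are 3 geometric isomers: I mer, F cis; I mer, F trans; I fac, F cis.
Each arrangement has an internal mirror plane or centre of symmetry, so none is chiral.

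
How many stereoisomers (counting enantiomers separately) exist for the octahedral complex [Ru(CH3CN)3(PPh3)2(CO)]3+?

3

The six octahedral sites form three mutually perpendicular trans pairs.
Systematic placement gives 3 geometric isomers: CH3CN mer, PPh3 trans; CH3CN mer, PPh3 cis; CH3CN fac, PPh3 cis.
Each arrangement has an internal mirror plane or centre of symmetry, so none is chiral.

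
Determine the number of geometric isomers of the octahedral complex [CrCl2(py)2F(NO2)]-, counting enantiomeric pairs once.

Working through the distinct placements yields 6 geometric isomers: Cl trans, py trans; Cl trans, py cis; Cl cis, py trans; Cl cis, py cis (3 arrangements, 2 chiral).

6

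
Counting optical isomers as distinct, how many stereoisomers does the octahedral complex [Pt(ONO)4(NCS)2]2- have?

2

The six octahedral sites form three mutually perpendicular trans pairs.
Working through the distinct placements yields 2 geometric isomers: NCS trans; NCS cis.
Each arrangement has an internal mirror plane or centre of symmetry, so none is chiral.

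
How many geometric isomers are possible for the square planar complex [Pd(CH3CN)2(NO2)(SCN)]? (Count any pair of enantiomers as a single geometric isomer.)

A square has two trans pairs of vertices; adjacent vertices are cis.
There are 2 geometric isomers: CH3CN cis; CH3CN trans.

2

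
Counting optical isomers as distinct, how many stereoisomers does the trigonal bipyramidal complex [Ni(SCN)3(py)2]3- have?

3

In a trigonal bipyramid the two axial positions differ from the three equatorial ones.
There are 3 geometric isomers: py both equatorial; py one axial, one equatorial; py both axial.
Each arrangement has an internal mirror plane or centre of symmetry, so none is chiral.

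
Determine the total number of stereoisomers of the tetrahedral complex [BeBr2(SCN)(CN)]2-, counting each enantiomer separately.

1

All four vertices of a tetrahedron are equivalent and mutually adjacent, so cis/trans isomerism cannot arise.
Only one geometric arrangement is possible.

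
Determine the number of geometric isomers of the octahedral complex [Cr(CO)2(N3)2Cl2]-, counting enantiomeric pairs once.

The six octahedral sites form three mutually perpendicular trans pairs.
Systematic placement gives 5 geometric isomers: CO trans, N3 trans, Cl trans; CO trans, N3 cis, Cl cis; CO cis, N3 trans, Cl cis; CO cis, N3 cis, Cl cis (chiral); CO cis, N3 cis, Cl trans.

5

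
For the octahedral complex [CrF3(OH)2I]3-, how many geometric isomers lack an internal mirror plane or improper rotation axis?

There are 3 geometric isomers: F mer, OH trans; F mer, OH cis; F fac, OH cis.
Each arrangement has an internal mirror plane or centre of symmetry, so none is chiral.

0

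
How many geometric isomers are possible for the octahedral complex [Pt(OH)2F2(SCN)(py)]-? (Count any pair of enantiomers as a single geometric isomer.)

In an octahedral complex each vertex has one trans partner and four cis neighbours.
There are 6 geometric isomers: OH trans, F trans; OH cis, F trans; OH cis, F cis (3 arrangements, 2 chiral); OH trans, F cis.

6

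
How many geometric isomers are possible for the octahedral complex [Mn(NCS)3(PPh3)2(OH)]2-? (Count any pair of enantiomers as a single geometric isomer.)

There are 3 geometric isomers: NCS mer, PPh3 trans; NCS mer, PPh3 cis; NCS fac, PPh3 cis.

3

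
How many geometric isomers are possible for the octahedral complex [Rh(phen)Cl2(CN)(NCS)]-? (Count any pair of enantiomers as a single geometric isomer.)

4

In an octahedral complex each vertex has one trans partner and four cis neighbours.
Each phen is bidentate and must span two cis positions.
The distinct arrangements are (4 in all): Cl cis (3 arrangements, 2 chiral); Cl trans.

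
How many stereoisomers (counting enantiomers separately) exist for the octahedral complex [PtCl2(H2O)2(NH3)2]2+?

In an octahedral complex each vertex has one trans partner and four cis neighbours.
Working through the distinct placements yields 5 geometric isomers: Cl trans, H2O trans, NH3 trans; Cl trans, H2O cis, NH3 cis; Cl cis, H2O cis, NH3 trans; Cl cis, H2O cis, NH3 cis (chiral); Cl cis, H2O trans, NH3 cis.
One of these lacks any improper symmetry element and so occurs as an enantiomeric pair, giving 5 + 1 = 6 stereoisomers in total.

6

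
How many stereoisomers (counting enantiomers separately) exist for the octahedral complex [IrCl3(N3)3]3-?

The six octahedral sites form three mutually perpendicular trans pairs.
Systematic placement gives 2 geometric isomers: Cl mer; Cl fac.
Each arrangement has an internal mirror plane or centre of symmetry, so none is chiral.

2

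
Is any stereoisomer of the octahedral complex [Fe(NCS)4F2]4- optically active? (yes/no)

An octahedron has six vertices in three trans pairs; every non-trans pair is cis.
Systematic placement gives 2 geometric isomers: F trans; F cis.
Each arrangement has an internal mirror plane or centre of symmetry, so none is chiral.

no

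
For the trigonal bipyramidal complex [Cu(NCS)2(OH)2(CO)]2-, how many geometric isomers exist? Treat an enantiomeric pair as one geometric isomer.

5

In a trigonal bipyramid the two axial positions differ from the three equatorial ones.
Exhaustive case analysis gives 5 geometric isomers.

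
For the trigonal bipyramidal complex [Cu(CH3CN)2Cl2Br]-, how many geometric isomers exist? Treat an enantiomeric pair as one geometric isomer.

In a trigonal bipyramid the two axial positions differ from the three equatorial ones.
Placing the ligands in turn and identifying arrangements related by rotation or reflection leaves 5 distinct geometric isomers.

5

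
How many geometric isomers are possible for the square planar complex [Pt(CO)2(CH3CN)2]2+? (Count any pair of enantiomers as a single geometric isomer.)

2

There are 2 geometric isomers: CO cis; CO trans.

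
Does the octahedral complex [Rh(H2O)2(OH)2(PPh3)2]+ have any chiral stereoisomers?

An octahedron has six vertices in three trans pairs; every non-trans pair is cis.
Systematic placement gives 5 geometric isomers: H2O trans, OH trans, PPh3 trans; H2O trans, OH cis, PPh3 cis; H2O cis, OH cis, PPh3 trans; H2O cis, OH cis, PPh3 cis (chiral); H2O cis, OH trans, PPh3 cis.
One of these lacks any improper symmetry element and so occurs as an enantiomeric pair, giving 5 + 1 = 6 stereoisomers in total.

yes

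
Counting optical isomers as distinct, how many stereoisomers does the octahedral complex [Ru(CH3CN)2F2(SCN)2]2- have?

The distinct arrangements are (5 in all): CH3CN trans, F trans, SCN trans; CH3CN trans, F cis, SCN cis; CH3CN cis, F cis, SCN trans; CH3CN cis, F cis, SCN cis (chiral); CH3CN cis, F trans, SCN cis.
One of these lacks any improper symmetry element and so occurs as an enantiomeric pair, giving 5 + 1 = 6 stereoisomers in total.

6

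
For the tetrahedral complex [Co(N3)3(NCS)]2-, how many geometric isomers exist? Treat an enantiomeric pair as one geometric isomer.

In a tetrahedral complex all four positions are equivalent and every pair of ligands is adjacent — there is no cis/trans distinction.
Only one geometric arrangement is possible.

1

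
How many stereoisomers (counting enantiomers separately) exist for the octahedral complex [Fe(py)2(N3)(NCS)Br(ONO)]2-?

Exhaustive case analysis gives 9 geometric isomers.
Of these, 6 lack any improper symmetry element and so occur as enantiomeric pairs, giving 9 + 6 = 15 stereoisomers in total.

15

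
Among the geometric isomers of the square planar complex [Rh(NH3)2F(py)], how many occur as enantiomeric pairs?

A square has two trans pairs of vertices; adjacent vertices are cis.
Working through the distinct placements yields 2 geometric isomers: NH3 cis; NH3 trans.
Each arrangement has an internal mirror plane or centre of symmetry, so none is chiral.

0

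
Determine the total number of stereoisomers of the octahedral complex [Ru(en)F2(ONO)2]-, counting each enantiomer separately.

4

In an octahedral complex each vertex has one trans partner and four cis neighbours.
Each en is bidentate and must span two cis positions.
Systematic placement gives 3 geometric isomers: F trans, ONO cis; F cis, ONO cis (chiral); F cis, ONO trans.
One of these lacks any improper symmetry element and so occurs as an enantiomeric pair, giving 3 + 1 = 4 stereoisomers in total.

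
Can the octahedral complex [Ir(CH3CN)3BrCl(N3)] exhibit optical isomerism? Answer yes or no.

yes

Systematic placement gives 4 geometric isomers: CH3CN mer (3 arrangements); CH3CN fac (chiral).
One of these lacks any improper symmetry element and so occurs as an enantiomeric pair, giving 4 + 1 = 5 stereoisomers in total.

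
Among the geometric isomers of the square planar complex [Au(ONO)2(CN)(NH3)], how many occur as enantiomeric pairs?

0

A square has two trans pairs of vertices; adjacent vertices are cis.
Working through the distinct placements yields 2 geometric isomers: ONO cis; ONO trans.
Each arrangement has an internal mirror plane or centre of symmetry, so none is chiral.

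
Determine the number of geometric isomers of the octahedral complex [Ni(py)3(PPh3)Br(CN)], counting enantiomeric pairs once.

4

An octahedron has six vertices in three trans pairs; every non-trans pair is cis.
There are 4 geometric isomers: py mer (3 arrangements); py fac (chiral).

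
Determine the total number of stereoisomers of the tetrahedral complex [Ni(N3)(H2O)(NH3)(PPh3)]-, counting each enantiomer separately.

2

Only one geometric arrangement is possible; it has no improper symmetry element, so it exists as a pair of enantiomers (2 stereoisomers).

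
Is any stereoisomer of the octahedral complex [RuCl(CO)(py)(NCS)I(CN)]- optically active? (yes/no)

An octahedron has six vertices in three trans pairs; every non-trans pair is cis.
Exhaustive case analysis gives 15 geometric isomers.
Of these, 15 lack any improper symmetry element and so occur as enantiomeric pairs, giving 15 + 15 = 30 stereoisomers in total.

yes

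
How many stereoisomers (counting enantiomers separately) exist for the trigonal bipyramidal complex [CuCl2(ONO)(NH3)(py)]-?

Placing the ligands in turn and identifying arrangements related by rotation or reflection leaves 7 distinct geometric isomers.
Of these, 3 lack any improper symmetry element and so occur as enantiomeric pairs, giving 7 + 3 = 10 stereoisomers in total.

10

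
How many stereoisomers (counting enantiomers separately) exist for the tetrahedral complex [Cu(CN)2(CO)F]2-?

1

In a tetrahedral complex all four positions are equivalent and every pair of ligands is adjacent — there is no cis/trans distinction.
Only one geometric arrangement is possible.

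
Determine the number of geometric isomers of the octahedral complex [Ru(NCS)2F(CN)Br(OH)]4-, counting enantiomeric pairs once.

9

Placing the ligands in turn and identifying arrangements related by rotation or reflection leaves 9 distinct geometric isomers.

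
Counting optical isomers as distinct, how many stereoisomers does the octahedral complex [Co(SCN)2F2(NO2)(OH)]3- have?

In an octahedral complex each vertex has one trans partner and four cis neighbours.
Working through the distinct placements yields 6 geometric isomers: SCN trans, F trans; SCN cis, F trans; SCN trans, F cis; SCN cis, F cis (3 arrangements, 2 chiral).
Of these, 2 lack any improper symmetry element and so occur as enantiomeric pairs, giving 6 + 2 = 8 stereoisomers in total.

8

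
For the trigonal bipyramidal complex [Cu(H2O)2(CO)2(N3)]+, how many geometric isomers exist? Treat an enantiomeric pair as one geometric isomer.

Exhaustive case analysis gives 5 geometric isomers.

5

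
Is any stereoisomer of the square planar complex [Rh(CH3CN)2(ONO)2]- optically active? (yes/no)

no

There are 2 geometric isomers: CH3CN cis; CH3CN trans.
Each arrangement has an internal mirror plane or centre of symmetry, so none is chiral.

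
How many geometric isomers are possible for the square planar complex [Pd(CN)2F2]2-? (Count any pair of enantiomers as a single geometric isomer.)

2

A square has two trans pairs of vertices; adjacent vertices are cis.
Working through the distinct placements yields 2 geometric isomers: CN cis; CN trans.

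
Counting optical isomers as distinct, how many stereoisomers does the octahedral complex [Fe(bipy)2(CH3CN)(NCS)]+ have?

Each bipy is bidentate and must span two cis positions.
Working through the distinct placements yields 2 geometric isomers: CH3CN and NCS mutually trans; CH3CN and NCS mutually cis (chiral).
One of these lacks any improper symmetry element and so occurs as an enantiomeric pair, giving 2 + 1 = 3 stereoisomers in total.

3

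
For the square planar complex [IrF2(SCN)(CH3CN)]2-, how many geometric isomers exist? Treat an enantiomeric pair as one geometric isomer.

In a square planar complex each vertex has one trans partner and two cis neighbours.
There are 2 geometric isomers: F cis; F trans.

2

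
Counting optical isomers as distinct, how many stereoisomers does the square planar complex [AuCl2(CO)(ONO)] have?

2

A square has two trans pairs of vertices; adjacent vertices are cis.
The distinct arrangements are (2 in all): Cl cis; Cl trans.
Each arrangement has an internal mirror plane or centre of symmetry, so none is chiral.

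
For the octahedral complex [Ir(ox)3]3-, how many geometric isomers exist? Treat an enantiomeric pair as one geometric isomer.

An octahedron has six vertices in three trans pairs; every non-trans pair is cis.
Each ox is bidentate and must span two cis positions.
Only one geometric arrangement is possible; it has no improper symmetry element, so it exists as a pair of enantiomers (2 stereoisomers).

1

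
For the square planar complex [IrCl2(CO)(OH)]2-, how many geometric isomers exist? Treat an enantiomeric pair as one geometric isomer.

2

In a square planar complex each vertex has one trans partner and two cis neighbours.
There are 2 geometric isomers: Cl cis; Cl trans.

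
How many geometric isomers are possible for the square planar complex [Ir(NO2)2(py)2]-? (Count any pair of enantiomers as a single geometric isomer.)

2

In a square planar complex each vertex has one trans partner and two cis neighbours.
The distinct arrangements are (2 in all): NO2 cis; NO2 trans.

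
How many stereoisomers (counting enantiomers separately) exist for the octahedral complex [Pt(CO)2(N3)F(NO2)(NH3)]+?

Placing the ligands in turn and identifying arrangements related by rotation or reflection leaves 9 distinct geometric isomers.
Of these, 6 lack any improper symmetry element and so occur as enantiomeric pairs, giving 9 + 6 = 15 stereoisomers in total.

15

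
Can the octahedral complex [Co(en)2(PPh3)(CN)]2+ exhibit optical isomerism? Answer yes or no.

The six octahedral sites form three mutually perpendicular trans pairs.
Each en is bidentate and must span two cis positions.
The distinct arrangements are (2 in all): PPh3 and CN mutually trans; PPh3 and CN mutually cis (chiral).
One of these lacks any improper symmetry element and so occurs as an enantiomeric pair, giving 2 + 1 = 3 stereoisomers in total.

yes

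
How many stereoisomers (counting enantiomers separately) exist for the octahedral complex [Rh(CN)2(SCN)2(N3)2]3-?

An octahedron has six vertices in three trans pairs; every non-trans pair is cis.
Systematic placement gives 5 geometric isomers: CN trans, SCN trans, N3 trans; CN trans, SCN cis, N3 cis; CN cis, SCN trans, N3 cis; CN cis, SCN cis, N3 cis (chiral); CN cis, SCN cis, N3 trans.
One of these lacks any improper symmetry element and so occurs as an enantiomeric pair, giving 5 + 1 = 6 stereoisomers in total.

6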